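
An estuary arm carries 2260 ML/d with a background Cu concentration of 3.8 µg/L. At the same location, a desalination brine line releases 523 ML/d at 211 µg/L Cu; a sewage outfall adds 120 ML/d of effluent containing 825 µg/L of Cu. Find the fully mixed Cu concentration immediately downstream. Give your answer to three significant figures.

Flow-weighted average: C = (2260·3.800 + 523.0·211.0 + 120.0·825.0) / 2903 = 217900/2903 = 75.07 µg/L.

75.1 µg/L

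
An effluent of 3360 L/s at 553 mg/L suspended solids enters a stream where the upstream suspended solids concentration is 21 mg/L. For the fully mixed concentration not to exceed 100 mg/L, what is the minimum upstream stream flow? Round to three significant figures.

Set C_mix = 100: (Q·21.00 + 3360·553.0) / (Q + 3360) = 100
→ Q = 3360·(553.0 − 100)/(100 − 21.00) = 19270 L/s.

19300 L/s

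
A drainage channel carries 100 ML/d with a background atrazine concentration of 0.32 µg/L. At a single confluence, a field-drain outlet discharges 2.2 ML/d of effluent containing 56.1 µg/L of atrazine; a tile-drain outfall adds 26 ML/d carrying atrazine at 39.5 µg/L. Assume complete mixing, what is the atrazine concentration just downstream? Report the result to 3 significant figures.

After mixing, C = (100.0·0.3200 + 2.200·56.10 + 26.00·39.50) / 128.2 = 1182/128.2 = 9.223 µg/L.

9.22 µg/L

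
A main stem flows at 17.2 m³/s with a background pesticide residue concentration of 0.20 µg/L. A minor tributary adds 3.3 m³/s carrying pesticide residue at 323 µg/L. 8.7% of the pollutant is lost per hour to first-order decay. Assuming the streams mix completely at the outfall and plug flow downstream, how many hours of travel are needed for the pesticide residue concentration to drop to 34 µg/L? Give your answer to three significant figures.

Mixed concentration C = ΣQC/ΣQ = (17.20·0.2000 + 3.300·323.0) / 20.50 = 1069/20.50 = 52.16 µg/L.
8.7%/h lost → k = −ln(1 − 0.087) = 0.09102 h⁻¹.
52.16·exp(−k·t) = 34 → t = ln(52.16/34)/k = 16930 s = 4.702 h.

4.70 h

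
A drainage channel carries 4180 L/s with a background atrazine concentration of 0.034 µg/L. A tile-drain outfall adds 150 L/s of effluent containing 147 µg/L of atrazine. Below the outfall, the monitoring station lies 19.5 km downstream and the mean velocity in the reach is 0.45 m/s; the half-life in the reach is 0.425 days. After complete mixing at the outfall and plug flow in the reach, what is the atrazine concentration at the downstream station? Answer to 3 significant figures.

Mixed concentration C = ΣQC/ΣQ = (4180·0.03400 + 150.0·147.0) / 4330 = 22190/4330 = 5.125 µg/L.
Travel time t = 19.5·1000 / 0.45 = 43330 s = 12.04 h.
Half-life 0.425 d → k = ln 2 / 0.425 = 1.631 d⁻¹.
Decay over the reach: 5.125·exp(−kt) = 5.125·0.4413 = 2.262 µg/L.

2.26 µg/L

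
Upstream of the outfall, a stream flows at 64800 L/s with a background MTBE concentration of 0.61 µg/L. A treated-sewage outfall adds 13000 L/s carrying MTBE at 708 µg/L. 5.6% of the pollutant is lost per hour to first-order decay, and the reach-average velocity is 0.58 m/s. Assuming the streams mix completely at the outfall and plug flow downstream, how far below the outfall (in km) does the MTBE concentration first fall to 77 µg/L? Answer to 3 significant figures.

Flow-weighted average: C = (64800·0.6100 + 13000·708.0) / 77800 = 9244000/77800 = 118.8 µg/L.
5.6%/h lost → k = −ln(1 − 0.056) = 0.05763 h⁻¹.
Set 118.8·exp(−k·t) = 77 → t = ln(118.8/77)/k = 27090 s = 7.526 h.
Distance = v·t = 0.58·27090 = 15710 m = 15.71 km.

15.7 km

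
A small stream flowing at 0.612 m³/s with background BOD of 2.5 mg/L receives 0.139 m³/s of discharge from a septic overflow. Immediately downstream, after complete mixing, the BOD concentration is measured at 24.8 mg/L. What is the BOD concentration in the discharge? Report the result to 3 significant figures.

Mass balance: 0.6120·2.500 + 0.1390·Cₑ = 0.7510·24.80
→ Cₑ = (0.7510·24.80 − 0.6120·2.500) / 0.1390 = 123.0 mg/L.

123 mg/L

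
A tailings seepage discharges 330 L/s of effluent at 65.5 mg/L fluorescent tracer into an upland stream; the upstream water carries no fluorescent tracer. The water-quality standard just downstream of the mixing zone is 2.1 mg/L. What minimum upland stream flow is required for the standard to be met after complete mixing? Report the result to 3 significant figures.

9960 L/s

Set C_mix = 2.1: (Q·0 + 330.0·65.50) / (Q + 330.0) = 2.1
→ Q = 330.0·(65.50 − 2.1)/(2.1 − 0) = 9963 L/s.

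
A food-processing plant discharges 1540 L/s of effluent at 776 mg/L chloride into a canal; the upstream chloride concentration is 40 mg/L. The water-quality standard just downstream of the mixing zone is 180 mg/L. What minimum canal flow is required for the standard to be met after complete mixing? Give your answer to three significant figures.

6560 L/s

Set C_mix = 180: (Q·40.00 + 1540·776.0) / (Q + 1540) = 180
→ Q = 1540·(776.0 − 180)/(180 − 40.00) = 6556 L/s.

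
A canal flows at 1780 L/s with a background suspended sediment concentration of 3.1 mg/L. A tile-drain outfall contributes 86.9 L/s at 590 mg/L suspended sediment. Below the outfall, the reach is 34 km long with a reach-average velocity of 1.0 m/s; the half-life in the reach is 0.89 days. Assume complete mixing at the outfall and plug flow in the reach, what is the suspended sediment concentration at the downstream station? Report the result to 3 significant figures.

Flow-weighted average: C = (1780·3.100 + 86.90·590.0) / 1867 = 56790/1867 = 30.42 mg/L.
Travel time t = 34·1000 / 1.0 = 34000 s = 9.444 h.
Half-life 0.89 d → k = ln 2 / 0.89 = 0.7788 d⁻¹.
First-order decay: C = 30.42·exp(−k·t) = 30.42·0.7360 = 22.39 mg/L.

22.4 mg/L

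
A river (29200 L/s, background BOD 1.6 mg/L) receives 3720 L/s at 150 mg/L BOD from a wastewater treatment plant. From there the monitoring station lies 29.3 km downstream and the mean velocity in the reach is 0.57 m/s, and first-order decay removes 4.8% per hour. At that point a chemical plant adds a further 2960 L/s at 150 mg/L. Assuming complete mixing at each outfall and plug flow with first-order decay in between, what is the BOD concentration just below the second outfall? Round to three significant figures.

Conservation of mass: C = (29200·1.600 + 3720·150.0) / 32920 = 604700/32920 = 18.37 mg/L; combined flow 32920 L/s.
Travel time t = 29.3·1000 / 0.57 = 51400 s = 14.28 h.
4.8%/h lost → k = −ln(1 − 0.048) = 0.04919 h⁻¹.
After decay, C = 18.37 × e^(−kt) = 18.37 × 0.4954 = 9.100 mg/L.
At the second outfall, C = (32920·9.100 + 2960·150.0) / (32920 + 2960) = 20.72 mg/L.

20.7 mg/L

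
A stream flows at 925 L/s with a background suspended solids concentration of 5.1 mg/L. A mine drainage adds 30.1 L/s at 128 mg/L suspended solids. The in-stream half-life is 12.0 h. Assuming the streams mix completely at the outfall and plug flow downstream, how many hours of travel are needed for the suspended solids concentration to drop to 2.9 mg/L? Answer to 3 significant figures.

Mass balance: C = (925.0·5.100 + 30.10·128.0) / 955.1 = 8570/955.1 = 8.973 mg/L.
Half-life 12.0 h → k = ln 2 / 12.0 = 0.05776 h⁻¹ = 1.386 d⁻¹.
8.973·exp(−k·t) = 2.9 → t = ln(8.973/2.9)/k = 70400 s = 19.55 h.

19.6 h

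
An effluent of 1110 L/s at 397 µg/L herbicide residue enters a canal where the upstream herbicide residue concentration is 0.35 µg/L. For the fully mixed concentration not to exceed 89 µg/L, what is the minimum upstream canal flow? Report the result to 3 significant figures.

3860 L/s

Set C_mix = 89: (Q·0.3500 + 1110·397.0) / (Q + 1110) = 89
→ Q = 1110·(397.0 − 89)/(89 − 0.3500) = 3857 L/s.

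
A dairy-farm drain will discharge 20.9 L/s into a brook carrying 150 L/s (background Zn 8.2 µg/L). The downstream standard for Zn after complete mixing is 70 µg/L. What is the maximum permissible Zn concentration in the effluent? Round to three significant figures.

At the limit, (Qr·Cr + Qe·Cₑ)/(Qr + Qe) = 70:
Cₑ = (170.9·70 − 150.0·8.200) / 20.90 = 513.5 µg/L.

514 µg/L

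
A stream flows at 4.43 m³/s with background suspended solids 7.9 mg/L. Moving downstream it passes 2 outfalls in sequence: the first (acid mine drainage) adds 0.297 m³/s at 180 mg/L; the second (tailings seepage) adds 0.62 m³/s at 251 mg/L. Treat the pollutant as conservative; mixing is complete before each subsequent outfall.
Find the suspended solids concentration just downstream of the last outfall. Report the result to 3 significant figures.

45.6 mg/L

After outfall 1: Q = 4.430 + 0.2970 = 4.727 m³/s; C = (4.430·7.900 + 0.2970·180.0)/4.727 = 18.71 mg/L.
After outfall 2: Q = 4.727 + 0.6200 = 5.347 m³/s; C = (4.727·18.71 + 0.6200·251.0)/5.347 = 45.65 mg/L.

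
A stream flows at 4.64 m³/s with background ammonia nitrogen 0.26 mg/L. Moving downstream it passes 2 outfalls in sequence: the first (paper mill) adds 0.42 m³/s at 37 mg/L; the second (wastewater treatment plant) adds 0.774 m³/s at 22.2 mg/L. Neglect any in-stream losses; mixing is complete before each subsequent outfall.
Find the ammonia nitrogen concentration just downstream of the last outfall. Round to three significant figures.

After outfall 1: Q = 4.640 + 0.4200 = 5.060 m³/s; C = (4.640·0.2600 + 0.4200·37.00)/5.060 = 3.310 mg/L.
After outfall 2: Q = 5.060 + 0.7740 = 5.834 m³/s; C = (5.060·3.310 + 0.7740·22.20)/5.834 = 5.816 mg/L.

5.82 mg/L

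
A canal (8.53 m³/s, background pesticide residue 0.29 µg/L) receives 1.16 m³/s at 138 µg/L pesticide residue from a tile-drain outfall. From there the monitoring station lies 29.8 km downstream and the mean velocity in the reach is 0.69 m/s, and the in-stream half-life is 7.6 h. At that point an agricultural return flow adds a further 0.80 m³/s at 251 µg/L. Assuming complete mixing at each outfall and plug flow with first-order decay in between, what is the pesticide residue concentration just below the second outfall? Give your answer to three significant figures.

24.3 µg/L

Flow-weighted average: C = (8.530·0.2900 + 1.160·138.0) / 9.690 = 162.6/9.690 = 16.78 µg/L; combined flow 9.690 m³/s.
Travel time t = 29.8·1000 / 0.69 = 43190 s = 12.00 h.
Half-life 7.6 h → k = ln 2 / 7.6 = 0.09120 h⁻¹ = 2.189 d⁻¹.
After decay, C = 16.78 × e^(−kt) = 16.78 × 0.3348 = 5.617 µg/L.
At the second outfall, C = (9.690·5.617 + 0.8000·251.0) / (9.690 + 0.8000) = 24.33 µg/L.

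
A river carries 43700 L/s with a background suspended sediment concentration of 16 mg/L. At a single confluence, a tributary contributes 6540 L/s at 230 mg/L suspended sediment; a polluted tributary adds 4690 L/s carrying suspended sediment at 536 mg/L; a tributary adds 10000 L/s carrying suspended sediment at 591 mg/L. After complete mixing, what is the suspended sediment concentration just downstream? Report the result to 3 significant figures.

164 mg/L

Mass balance: C = (43700·16.00 + 6540·230.0 + 4690·536.0 + 10000·591.0) / 64930 = 10630000/64930 = 163.7 mg/L.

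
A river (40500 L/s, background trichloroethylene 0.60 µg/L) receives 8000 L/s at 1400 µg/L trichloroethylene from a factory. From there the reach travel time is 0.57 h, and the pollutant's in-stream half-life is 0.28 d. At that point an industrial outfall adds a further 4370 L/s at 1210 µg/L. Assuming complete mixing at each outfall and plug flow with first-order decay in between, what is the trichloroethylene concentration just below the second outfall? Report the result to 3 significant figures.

300 µg/L

Flow-weighted average: C = (40500·0.6000 + 8000·1400) / 48500 = 11220000/48500 = 231.4 µg/L; combined flow 48500 L/s.
Half-life 0.28 d → k = ln 2 / 0.28 = 2.476 d⁻¹.
Applying C = C₀e^(−kt): 231.4 × 0.9429 = 218.2 µg/L.
At the second outfall, C = (48500·218.2 + 4370·1210) / (48500 + 4370) = 300.2 µg/L.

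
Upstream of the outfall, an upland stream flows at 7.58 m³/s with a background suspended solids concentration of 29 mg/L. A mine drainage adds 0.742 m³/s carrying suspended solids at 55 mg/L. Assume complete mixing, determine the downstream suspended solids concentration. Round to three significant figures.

Mass balance: C = (7.580·29.00 + 0.7420·55.00) / 8.322 = 260.6/8.322 = 31.32 mg/L.

31.3 mg/L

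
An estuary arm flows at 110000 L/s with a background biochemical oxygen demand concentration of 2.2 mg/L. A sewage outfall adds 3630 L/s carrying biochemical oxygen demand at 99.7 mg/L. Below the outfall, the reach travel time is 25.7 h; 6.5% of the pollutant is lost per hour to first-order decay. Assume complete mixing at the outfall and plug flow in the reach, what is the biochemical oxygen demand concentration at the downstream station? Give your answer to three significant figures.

After mixing, C = (110000·2.200 + 3630·99.70) / 113600 = 603900/113600 = 5.315 mg/L.
6.5%/h lost → k = −ln(1 − 0.065) = 0.06721 h⁻¹.
Applying C = C₀e^(−kt): 5.315 × 0.1778 = 0.9448 mg/L.

0.945 mg/L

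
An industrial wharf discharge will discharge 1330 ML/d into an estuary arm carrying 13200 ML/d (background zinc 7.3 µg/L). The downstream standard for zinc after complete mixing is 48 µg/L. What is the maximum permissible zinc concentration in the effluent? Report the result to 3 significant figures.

452 µg/L

At the limit, (Qr·Cr + Qe·Cₑ)/(Qr + Qe) = 48:
Cₑ = (14530·48 − 13200·7.300) / 1330 = 451.9 µg/L.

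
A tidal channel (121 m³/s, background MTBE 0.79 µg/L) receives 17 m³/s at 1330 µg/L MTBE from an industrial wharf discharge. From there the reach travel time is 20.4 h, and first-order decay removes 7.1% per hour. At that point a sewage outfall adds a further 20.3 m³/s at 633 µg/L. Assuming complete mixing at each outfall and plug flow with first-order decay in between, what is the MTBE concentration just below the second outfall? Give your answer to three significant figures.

Mixed concentration C = ΣQC/ΣQ = (121.0·0.7900 + 17.00·1330) / 138.0 = 22710/138.0 = 164.5 µg/L; combined flow 138.0 m³/s.
7.1%/h lost → k = −ln(1 − 0.071) = 0.07365 h⁻¹.
Applying C = C₀e^(−kt): 164.5 × 0.2226 = 36.62 µg/L.
Second outfall: C = (138.0·36.62 + 20.30·633.0)/158.3 = 113.1 µg/L.

113 µg/L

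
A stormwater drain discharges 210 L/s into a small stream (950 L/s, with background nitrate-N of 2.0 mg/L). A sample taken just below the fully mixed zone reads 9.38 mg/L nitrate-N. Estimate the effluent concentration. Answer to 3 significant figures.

Mass balance: 950.0·2.000 + 210.0·Cₑ = 1160·9.380
→ Cₑ = (1160·9.380 − 950.0·2.000) / 210.0 = 42.77 mg/L.

42.8 mg/L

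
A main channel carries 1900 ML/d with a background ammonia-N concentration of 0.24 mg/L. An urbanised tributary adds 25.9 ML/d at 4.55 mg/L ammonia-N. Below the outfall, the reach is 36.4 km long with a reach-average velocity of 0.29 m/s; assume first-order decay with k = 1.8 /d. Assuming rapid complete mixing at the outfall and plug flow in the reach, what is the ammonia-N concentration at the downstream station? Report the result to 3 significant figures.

0.0218 mg/L

Mixed concentration C = ΣQC/ΣQ = (1900·0.2400 + 25.90·4.550) / 1926 = 573.8/1926 = 0.2980 mg/L.
Travel time t = 36.4·1000 / 0.29 = 125500 s = 34.87 h.
Applying C = C₀e^(−kt): 0.2980 × 0.07317 = 0.02180 mg/L.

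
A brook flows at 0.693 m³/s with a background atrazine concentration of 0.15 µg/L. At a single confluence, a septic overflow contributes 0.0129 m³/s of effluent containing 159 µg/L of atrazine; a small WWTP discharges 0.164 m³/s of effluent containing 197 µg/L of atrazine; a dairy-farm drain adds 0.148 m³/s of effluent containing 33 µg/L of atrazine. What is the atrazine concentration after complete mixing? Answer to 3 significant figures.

38.7 µg/L

Mass balance: C = (0.6930·0.1500 + 0.01290·159.0 + 0.1640·197.0 + 0.1480·33.00) / 1.018 = 39.35/1.018 = 38.66 µg/L.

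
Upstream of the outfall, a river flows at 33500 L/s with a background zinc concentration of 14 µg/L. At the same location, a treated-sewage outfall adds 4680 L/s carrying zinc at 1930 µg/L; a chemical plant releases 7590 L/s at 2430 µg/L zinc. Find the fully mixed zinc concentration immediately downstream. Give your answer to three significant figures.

611 µg/L

Conservation of mass: C = (33500·14.00 + 4680·1930 + 7590·2430) / 45770 = 27950000/45770 = 610.6 µg/L.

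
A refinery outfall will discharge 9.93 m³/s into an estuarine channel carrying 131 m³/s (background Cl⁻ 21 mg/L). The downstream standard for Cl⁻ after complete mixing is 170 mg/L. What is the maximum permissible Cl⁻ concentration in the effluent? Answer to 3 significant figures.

At the limit, (Qr·Cr + Qe·Cₑ)/(Qr + Qe) = 170:
Cₑ = (140.9·170 − 131.0·21.00) / 9.930 = 2136 mg/L.

2140 mg/L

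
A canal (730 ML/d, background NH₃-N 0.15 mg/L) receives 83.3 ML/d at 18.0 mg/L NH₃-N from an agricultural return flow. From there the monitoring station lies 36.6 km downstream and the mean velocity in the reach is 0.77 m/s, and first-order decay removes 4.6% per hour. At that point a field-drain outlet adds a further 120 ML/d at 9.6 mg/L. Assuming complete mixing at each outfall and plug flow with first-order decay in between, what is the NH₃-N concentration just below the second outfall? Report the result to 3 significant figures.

2.16 mg/L

After mixing, C = (730.0·0.1500 + 83.30·18.00) / 813.3 = 1609/813.3 = 1.978 mg/L; combined flow 813.3 ML/d.
Travel time t = 36.6·1000 / 0.77 = 47530 s = 13.20 h.
4.6%/h lost → k = −ln(1 − 0.046) = 0.04709 h⁻¹.
Applying C = C₀e^(−kt): 1.978 × 0.5370 = 1.062 mg/L.
Second outfall: C = (813.3·1.062 + 120.0·9.600)/933.3 = 2.160 mg/L.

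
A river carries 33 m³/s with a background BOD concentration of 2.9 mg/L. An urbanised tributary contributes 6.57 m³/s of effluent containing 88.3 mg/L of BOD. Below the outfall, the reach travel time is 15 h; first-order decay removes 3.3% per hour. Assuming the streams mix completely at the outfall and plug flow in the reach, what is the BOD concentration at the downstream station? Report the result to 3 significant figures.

10.3 mg/L

After mixing, C = (33.00·2.900 + 6.570·88.30) / 39.57 = 675.8/39.57 = 17.08 mg/L.
3.3%/h lost → k = −ln(1 − 0.033) = 0.03356 h⁻¹.
After decay, C = 17.08 × e^(−kt) = 17.08 × 0.6045 = 10.32 mg/L.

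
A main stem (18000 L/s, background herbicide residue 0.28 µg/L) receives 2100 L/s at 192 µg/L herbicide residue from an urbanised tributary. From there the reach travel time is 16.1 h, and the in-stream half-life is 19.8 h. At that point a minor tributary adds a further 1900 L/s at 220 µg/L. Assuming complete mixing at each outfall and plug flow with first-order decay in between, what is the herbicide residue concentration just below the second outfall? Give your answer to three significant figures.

Mass balance: C = (18000·0.2800 + 2100·192.0) / 20100 = 408200/20100 = 20.31 µg/L; combined flow 20100 L/s.
Half-life 19.8 h → k = ln 2 / 19.8 = 0.03501 h⁻¹ = 0.8402 d⁻¹.
First-order decay: C = 20.31·exp(−k·t) = 20.31·0.5691 = 11.56 µg/L.
Second outfall: C = (20100·11.56 + 1900·220.0)/22000 = 29.56 µg/L.

29.6 µg/L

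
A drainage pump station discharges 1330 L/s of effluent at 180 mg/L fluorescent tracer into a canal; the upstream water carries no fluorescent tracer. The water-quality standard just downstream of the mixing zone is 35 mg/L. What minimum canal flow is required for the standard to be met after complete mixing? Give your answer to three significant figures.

5510 L/s

Set C_mix = 35: (Q·0 + 1330·180.0) / (Q + 1330) = 35
→ Q = 1330·(180.0 − 35)/(35 − 0) = 5510 L/s.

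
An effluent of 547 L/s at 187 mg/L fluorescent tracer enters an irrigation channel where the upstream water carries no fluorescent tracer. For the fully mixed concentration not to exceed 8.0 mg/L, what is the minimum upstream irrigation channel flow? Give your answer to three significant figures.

Set C_mix = 8.0: (Q·0 + 547.0·187.0) / (Q + 547.0) = 8.0
→ Q = 547.0·(187.0 − 8.0)/(8.0 − 0) = 12240 L/s.

12200 L/s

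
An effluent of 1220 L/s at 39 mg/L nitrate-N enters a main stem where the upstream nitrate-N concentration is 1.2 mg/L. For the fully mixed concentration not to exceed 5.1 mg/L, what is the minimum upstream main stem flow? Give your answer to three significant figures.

10600 L/s

Set C_mix = 5.1: (Q·1.200 + 1220·39.00) / (Q + 1220) = 5.1
→ Q = 1220·(39.00 − 5.1)/(5.1 − 1.200) = 10600 L/s.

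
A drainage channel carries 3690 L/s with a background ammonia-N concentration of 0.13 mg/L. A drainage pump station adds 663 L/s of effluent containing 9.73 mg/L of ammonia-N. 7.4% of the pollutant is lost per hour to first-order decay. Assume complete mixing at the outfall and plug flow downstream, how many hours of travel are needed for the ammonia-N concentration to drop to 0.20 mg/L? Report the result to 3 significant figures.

27.0 h

After mixing, C = (3690·0.1300 + 663.0·9.730) / 4353 = 6931/4353 = 1.592 mg/L.
7.4%/h lost → k = −ln(1 − 0.074) = 0.07688 h⁻¹.
1.592·exp(−k·t) = 0.20 → t = ln(1.592/0.20)/k = 97140 s = 26.98 h.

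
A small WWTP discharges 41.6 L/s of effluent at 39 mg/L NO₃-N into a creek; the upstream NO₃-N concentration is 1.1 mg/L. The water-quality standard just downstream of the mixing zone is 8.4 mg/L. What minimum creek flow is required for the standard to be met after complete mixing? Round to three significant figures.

Set C_mix = 8.4: (Q·1.100 + 41.60·39.00) / (Q + 41.60) = 8.4
→ Q = 41.60·(39.00 − 8.4)/(8.4 − 1.100) = 174.4 L/s.

174 L/s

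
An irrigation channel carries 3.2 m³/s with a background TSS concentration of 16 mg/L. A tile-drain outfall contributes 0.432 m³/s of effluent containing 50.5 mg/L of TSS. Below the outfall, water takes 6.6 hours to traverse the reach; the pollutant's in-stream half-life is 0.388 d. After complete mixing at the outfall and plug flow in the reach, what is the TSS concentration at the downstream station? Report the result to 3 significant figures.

Conservation of mass: C = (3.200·16.00 + 0.4320·50.50) / 3.632 = 73.02/3.632 = 20.10 mg/L.
Half-life 0.388 d → k = ln 2 / 0.388 = 1.786 d⁻¹.
First-order decay: C = 20.10·exp(−k·t) = 20.10·0.6118 = 12.30 mg/L.

12.3 mg/L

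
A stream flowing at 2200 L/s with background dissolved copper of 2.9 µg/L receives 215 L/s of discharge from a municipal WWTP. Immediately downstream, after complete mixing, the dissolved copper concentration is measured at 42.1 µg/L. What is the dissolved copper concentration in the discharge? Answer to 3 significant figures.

443 µg/L

Mass balance: 2200·2.900 + 215.0·Cₑ = 2415·42.10
→ Cₑ = (2415·42.10 − 2200·2.900) / 215.0 = 443.2 µg/L.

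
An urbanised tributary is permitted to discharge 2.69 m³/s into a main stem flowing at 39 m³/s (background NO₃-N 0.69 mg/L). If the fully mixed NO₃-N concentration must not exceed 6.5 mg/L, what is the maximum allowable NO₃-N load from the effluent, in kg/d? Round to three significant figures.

21100 kg/d

Mass balance at the limit: 39.00·0.6900 + 2.690·Cₑ = 41.69·6.5 → Cₑ = 90.73 mg/L.
Load = 2.690 m³/s × 90.73 g/m³ × 86 400 s/d = 21090 kg/d.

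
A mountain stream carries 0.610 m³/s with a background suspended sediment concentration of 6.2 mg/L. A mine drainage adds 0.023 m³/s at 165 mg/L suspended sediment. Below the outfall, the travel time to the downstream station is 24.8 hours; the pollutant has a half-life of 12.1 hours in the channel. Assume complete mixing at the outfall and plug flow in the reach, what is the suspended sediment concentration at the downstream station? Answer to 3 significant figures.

2.89 mg/L

Mixed concentration C = ΣQC/ΣQ = (0.6100·6.200 + 0.02300·165.0) / 0.6330 = 7.577/0.6330 = 11.97 mg/L.
Half-life 12.1 h → k = ln 2 / 12.1 = 0.05728 h⁻¹ = 1.375 d⁻¹.
After decay, C = 11.97 × e^(−kt) = 11.97 × 0.2416 = 2.891 mg/L.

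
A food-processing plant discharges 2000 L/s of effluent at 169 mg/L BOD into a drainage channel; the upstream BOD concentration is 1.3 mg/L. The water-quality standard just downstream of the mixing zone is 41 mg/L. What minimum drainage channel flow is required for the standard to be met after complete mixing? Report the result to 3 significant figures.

Set C_mix = 41: (Q·1.300 + 2000·169.0) / (Q + 2000) = 41
→ Q = 2000·(169.0 − 41)/(41 − 1.300) = 6448 L/s.

6450 L/s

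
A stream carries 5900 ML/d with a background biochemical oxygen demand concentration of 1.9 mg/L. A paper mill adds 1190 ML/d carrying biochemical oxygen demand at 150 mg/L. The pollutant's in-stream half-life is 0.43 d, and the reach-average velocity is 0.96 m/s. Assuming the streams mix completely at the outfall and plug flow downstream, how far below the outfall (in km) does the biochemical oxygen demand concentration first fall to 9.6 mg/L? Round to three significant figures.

52.7 km

Conservation of mass: C = (5900·1.900 + 1190·150.0) / 7090 = 189700/7090 = 26.76 mg/L.
Half-life 0.43 d → k = ln 2 / 0.43 = 1.612 d⁻¹.
Set 26.76·exp(−k·t) = 9.6 → t = ln(26.76/9.6)/k = 54940 s = 15.26 h.
Distance = v·t = 0.96·54940 = 52740 m = 52.74 km.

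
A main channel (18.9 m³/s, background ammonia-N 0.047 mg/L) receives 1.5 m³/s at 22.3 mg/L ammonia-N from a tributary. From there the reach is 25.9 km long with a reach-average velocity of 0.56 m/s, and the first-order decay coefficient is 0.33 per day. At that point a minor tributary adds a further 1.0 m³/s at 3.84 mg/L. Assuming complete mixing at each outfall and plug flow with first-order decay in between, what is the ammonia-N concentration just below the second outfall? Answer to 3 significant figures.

After mixing, C = (18.90·0.04700 + 1.500·22.30) / 20.40 = 34.34/20.40 = 1.683 mg/L; combined flow 20.40 m³/s.
Travel time t = 25.9·1000 / 0.56 = 46250 s = 12.85 h.
Decay over the reach: 1.683·exp(−kt) = 1.683·0.8381 = 1.411 mg/L.
Second outfall: C = (20.40·1.411 + 1.000·3.840)/21.40 = 1.524 mg/L.

1.52 mg/L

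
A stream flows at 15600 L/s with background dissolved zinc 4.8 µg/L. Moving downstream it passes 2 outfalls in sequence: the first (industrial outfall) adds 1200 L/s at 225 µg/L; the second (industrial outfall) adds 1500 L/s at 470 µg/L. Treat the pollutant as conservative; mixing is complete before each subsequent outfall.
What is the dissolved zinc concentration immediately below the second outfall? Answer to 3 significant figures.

After outfall 1: Q = 15600 + 1200 = 16800 L/s; C = (15600·4.800 + 1200·225.0)/16800 = 20.53 µg/L.
After outfall 2: Q = 16800 + 1500 = 18300 L/s; C = (16800·20.53 + 1500·470.0)/18300 = 57.37 µg/L.

57.4 µg/L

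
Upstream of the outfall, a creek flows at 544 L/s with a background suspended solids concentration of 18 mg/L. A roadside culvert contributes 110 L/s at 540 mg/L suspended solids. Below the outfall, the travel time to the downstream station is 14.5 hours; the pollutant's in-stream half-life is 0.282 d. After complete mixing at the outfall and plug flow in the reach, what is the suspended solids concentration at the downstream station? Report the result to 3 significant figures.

24.0 mg/L

Mixed concentration C = ΣQC/ΣQ = (544.0·18.00 + 110.0·540.0) / 654.0 = 69190/654.0 = 105.8 mg/L.
Half-life 0.282 d → k = ln 2 / 0.282 = 2.458 d⁻¹.
After decay, C = 105.8 × e^(−kt) = 105.8 × 0.2265 = 23.96 mg/L.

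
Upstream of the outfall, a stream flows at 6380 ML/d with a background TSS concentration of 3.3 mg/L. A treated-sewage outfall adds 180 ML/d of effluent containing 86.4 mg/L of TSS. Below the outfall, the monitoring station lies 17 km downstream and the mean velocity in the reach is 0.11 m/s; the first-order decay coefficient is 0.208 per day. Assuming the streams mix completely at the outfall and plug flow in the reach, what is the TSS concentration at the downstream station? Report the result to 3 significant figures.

3.85 mg/L

Mixed concentration C = ΣQC/ΣQ = (6380·3.300 + 180.0·86.40) / 6560 = 36610/6560 = 5.580 mg/L.
Travel time t = 17·1000 / 0.11 = 154500 s = 42.93 h.
Applying C = C₀e^(−kt): 5.580 × 0.6893 = 3.847 mg/L.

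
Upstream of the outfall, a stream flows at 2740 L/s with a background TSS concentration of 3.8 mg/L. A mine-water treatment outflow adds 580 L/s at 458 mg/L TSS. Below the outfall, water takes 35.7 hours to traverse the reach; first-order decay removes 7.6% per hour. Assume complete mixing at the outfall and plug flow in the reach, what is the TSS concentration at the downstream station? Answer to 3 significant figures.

Flow-weighted average: C = (2740·3.800 + 580.0·458.0) / 3320 = 276100/3320 = 83.15 mg/L.
7.6%/h lost → k = −ln(1 − 0.076) = 0.07904 h⁻¹.
Decay over the reach: 83.15·exp(−kt) = 83.15·0.05950 = 4.947 mg/L.

4.95 mg/L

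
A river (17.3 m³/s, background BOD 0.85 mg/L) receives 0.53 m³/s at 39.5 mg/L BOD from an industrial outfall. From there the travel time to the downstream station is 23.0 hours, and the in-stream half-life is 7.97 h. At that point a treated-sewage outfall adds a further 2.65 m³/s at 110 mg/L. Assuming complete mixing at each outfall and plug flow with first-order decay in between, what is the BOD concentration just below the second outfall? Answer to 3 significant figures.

After mixing, C = (17.30·0.8500 + 0.5300·39.50) / 17.83 = 35.64/17.83 = 1.999 mg/L; combined flow 17.83 m³/s.
Half-life 7.97 h → k = ln 2 / 7.97 = 0.08697 h⁻¹ = 2.087 d⁻¹.
Decay over the reach: 1.999·exp(−kt) = 1.999·0.1353 = 0.2704 mg/L.
Second outfall: C = (17.83·0.2704 + 2.650·110.0)/20.48 = 14.47 mg/L.

14.5 mg/L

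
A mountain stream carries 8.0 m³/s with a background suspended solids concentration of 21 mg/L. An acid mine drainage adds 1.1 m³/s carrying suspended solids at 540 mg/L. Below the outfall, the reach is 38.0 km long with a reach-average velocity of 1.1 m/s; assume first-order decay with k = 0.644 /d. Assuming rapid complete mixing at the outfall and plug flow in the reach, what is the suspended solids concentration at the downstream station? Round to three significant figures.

64.7 mg/L

Conservation of mass: C = (8.000·21.00 + 1.100·540.0) / 9.100 = 762.0/9.100 = 83.74 mg/L.
Travel time t = 38.0·1000 / 1.1 = 34550 s = 9.596 h.
First-order decay: C = 83.74·exp(−k·t) = 83.74·0.7730 = 64.73 mg/L.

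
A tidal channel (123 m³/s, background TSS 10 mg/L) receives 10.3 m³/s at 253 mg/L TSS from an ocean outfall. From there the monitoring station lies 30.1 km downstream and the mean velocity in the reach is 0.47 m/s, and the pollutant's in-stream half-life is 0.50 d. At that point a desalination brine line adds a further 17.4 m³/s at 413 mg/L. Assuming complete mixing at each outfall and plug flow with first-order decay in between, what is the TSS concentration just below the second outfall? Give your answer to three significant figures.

After mixing, C = (123.0·10.00 + 10.30·253.0) / 133.3 = 3836/133.3 = 28.78 mg/L; combined flow 133.3 m³/s.
Travel time t = 30.1·1000 / 0.47 = 64040 s = 17.79 h.
Half-life 0.50 d → k = ln 2 / 0.50 = 1.386 d⁻¹.
After decay, C = 28.78 × e^(−kt) = 28.78 × 0.3579 = 10.30 mg/L.
At the second outfall, C = (133.3·10.30 + 17.40·413.0) / (133.3 + 17.40) = 56.79 mg/L.

56.8 mg/L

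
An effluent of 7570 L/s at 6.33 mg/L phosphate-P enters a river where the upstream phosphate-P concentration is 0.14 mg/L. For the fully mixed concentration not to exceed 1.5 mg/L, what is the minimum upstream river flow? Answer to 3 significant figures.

Set C_mix = 1.5: (Q·0.1400 + 7570·6.330) / (Q + 7570) = 1.5
→ Q = 7570·(6.330 − 1.5)/(1.5 − 0.1400) = 26880 L/s.

26900 L/s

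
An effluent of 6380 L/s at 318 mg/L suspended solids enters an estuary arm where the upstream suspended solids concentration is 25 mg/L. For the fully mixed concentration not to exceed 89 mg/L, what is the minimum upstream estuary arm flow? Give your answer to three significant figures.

22800 L/s

Set C_mix = 89: (Q·25.00 + 6380·318.0) / (Q + 6380) = 89
→ Q = 6380·(318.0 − 89)/(89 − 25.00) = 22830 L/s.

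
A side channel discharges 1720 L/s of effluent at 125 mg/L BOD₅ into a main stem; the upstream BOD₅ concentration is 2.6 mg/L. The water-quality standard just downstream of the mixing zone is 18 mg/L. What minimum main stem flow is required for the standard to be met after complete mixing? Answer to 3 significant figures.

Set C_mix = 18: (Q·2.600 + 1720·125.0) / (Q + 1720) = 18
→ Q = 1720·(125.0 − 18)/(18 − 2.600) = 11950 L/s.

12000 L/s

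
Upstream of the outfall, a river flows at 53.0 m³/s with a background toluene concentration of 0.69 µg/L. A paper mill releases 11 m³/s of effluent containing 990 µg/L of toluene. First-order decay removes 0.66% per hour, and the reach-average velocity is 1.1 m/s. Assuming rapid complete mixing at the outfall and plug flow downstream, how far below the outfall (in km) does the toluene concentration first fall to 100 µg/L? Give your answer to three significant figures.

Mixed concentration C = ΣQC/ΣQ = (53.00·0.6900 + 11.00·990.0) / 64.00 = 10930/64.00 = 170.7 µg/L.
0.66%/h lost → k = −ln(1 − 0.0066) = 0.006622 h⁻¹.
Set 170.7·exp(−k·t) = 100 → t = ln(170.7/100)/k = 290800 s = 80.78 h.
Distance = v·t = 1.1·290800 = 319900 m = 319.9 km.

320 km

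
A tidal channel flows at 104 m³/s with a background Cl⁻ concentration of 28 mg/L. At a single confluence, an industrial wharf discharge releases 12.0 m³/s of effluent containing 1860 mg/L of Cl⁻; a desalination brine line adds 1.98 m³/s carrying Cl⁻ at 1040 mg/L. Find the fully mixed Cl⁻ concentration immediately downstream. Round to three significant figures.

231 mg/L

After mixing, C = (104.0·28.00 + 12.00·1860 + 1.980·1040) / 118.0 = 27290/118.0 = 231.3 mg/L.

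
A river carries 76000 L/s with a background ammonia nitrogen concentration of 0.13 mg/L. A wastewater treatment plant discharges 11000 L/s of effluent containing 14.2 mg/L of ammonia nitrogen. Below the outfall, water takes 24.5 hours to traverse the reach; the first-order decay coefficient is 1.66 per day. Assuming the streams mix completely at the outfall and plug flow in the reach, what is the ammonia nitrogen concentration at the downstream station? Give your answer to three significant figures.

0.351 mg/L

Mass balance: C = (76000·0.1300 + 11000·14.20) / 87000 = 166100/87000 = 1.909 mg/L.
Decay over the reach: 1.909·exp(−kt) = 1.909·0.1837 = 0.3506 mg/L.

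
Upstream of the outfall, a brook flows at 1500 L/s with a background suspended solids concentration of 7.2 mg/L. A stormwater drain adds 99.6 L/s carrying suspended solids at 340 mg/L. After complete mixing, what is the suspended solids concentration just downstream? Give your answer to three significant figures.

Mass balance: C = (1500·7.200 + 99.60·340.0) / 1600 = 44660/1600 = 27.92 mg/L.

27.9 mg/L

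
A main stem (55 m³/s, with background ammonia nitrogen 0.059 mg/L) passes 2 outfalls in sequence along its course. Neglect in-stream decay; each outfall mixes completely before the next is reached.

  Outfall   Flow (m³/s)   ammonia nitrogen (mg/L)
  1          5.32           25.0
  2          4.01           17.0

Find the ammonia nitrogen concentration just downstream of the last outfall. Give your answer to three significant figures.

After outfall 1: Q = 55.00 + 5.320 = 60.32 m³/s; C = (55.00·0.05900 + 5.320·25.00)/60.32 = 2.259 mg/L.
After outfall 2: Q = 60.32 + 4.010 = 64.33 m³/s; C = (60.32·2.259 + 4.010·17.00)/64.33 = 3.178 mg/L.

3.18 mg/L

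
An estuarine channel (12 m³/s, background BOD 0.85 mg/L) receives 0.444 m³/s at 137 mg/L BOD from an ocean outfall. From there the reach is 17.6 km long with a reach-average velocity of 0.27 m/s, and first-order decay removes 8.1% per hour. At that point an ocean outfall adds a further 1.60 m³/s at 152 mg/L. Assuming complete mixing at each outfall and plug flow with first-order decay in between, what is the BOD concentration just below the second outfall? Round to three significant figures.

Flow-weighted average: C = (12.00·0.8500 + 0.4440·137.0) / 12.44 = 71.03/12.44 = 5.708 mg/L; combined flow 12.44 m³/s.
Travel time t = 17.6·1000 / 0.27 = 65190 s = 18.11 h.
8.1%/h lost → k = −ln(1 − 0.081) = 0.08447 h⁻¹.
After decay, C = 5.708 × e^(−kt) = 5.708 × 0.2166 = 1.237 mg/L.
At the second outfall, C = (12.44·1.237 + 1.600·152.0) / (12.44 + 1.600) = 18.41 mg/L.

18.4 mg/L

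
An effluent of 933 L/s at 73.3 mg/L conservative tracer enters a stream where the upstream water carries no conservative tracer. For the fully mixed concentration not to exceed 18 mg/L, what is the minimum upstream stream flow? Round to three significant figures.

2870 L/s

Set C_mix = 18: (Q·0 + 933.0·73.30) / (Q + 933.0) = 18
→ Q = 933.0·(73.30 − 18)/(18 − 0) = 2866 L/s.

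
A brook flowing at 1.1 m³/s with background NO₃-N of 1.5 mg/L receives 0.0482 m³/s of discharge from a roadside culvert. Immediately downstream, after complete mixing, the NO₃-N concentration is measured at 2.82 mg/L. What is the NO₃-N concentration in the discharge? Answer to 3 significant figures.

32.9 mg/L

Mass balance: 1.100·1.500 + 0.04820·Cₑ = 1.148·2.820
→ Cₑ = (1.148·2.820 − 1.100·1.500) / 0.04820 = 32.94 mg/L.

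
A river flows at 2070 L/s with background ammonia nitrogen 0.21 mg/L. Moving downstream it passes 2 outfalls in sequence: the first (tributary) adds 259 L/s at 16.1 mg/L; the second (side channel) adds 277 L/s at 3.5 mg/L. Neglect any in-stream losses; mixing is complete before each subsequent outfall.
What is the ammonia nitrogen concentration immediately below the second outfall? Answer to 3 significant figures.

After outfall 1: Q = 2070 + 259.0 = 2329 L/s; C = (2070·0.2100 + 259.0·16.10)/2329 = 1.977 mg/L.
After outfall 2: Q = 2329 + 277.0 = 2606 L/s; C = (2329·1.977 + 277.0·3.500)/2606 = 2.139 mg/L.

2.14 mg/L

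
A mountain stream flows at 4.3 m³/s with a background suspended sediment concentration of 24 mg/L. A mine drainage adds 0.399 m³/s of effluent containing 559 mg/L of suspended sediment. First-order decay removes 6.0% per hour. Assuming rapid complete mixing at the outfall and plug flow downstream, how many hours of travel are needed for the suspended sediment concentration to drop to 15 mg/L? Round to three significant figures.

24.8 h

After mixing, C = (4.300·24.00 + 0.3990·559.0) / 4.699 = 326.2/4.699 = 69.43 mg/L.
6.0%/h lost → k = −ln(1 − 0.06) = 0.06188 h⁻¹.
69.43·exp(−k·t) = 15 → t = ln(69.43/15)/k = 89150 s = 24.76 h.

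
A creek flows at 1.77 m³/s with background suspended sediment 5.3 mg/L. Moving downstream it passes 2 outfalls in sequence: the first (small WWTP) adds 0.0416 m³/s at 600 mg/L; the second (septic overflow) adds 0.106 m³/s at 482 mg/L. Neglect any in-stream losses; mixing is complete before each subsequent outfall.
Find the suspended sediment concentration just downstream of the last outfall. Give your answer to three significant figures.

44.6 mg/L

Below outfall 1: Q → 1.812 m³/s, C = (1.770·5.300 + 0.04160·600.0)/1.812 = 18.96 mg/L.
Below outfall 2: Q → 1.918 m³/s, C = (1.812·18.96 + 0.1060·482.0)/1.918 = 44.55 mg/L.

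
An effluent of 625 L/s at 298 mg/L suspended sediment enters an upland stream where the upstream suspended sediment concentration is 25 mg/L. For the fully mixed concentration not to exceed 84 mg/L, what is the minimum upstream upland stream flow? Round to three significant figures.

2270 L/s

Set C_mix = 84: (Q·25.00 + 625.0·298.0) / (Q + 625.0) = 84
→ Q = 625.0·(298.0 − 84)/(84 − 25.00) = 2267 L/s.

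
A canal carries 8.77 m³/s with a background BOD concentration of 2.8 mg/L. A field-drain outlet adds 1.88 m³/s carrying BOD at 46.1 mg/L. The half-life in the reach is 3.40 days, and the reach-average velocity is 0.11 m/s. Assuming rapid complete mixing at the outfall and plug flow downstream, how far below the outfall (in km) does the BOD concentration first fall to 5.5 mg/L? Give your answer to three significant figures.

Flow-weighted average: C = (8.770·2.800 + 1.880·46.10) / 10.65 = 111.2/10.65 = 10.44 mg/L.
Half-life 3.40 d → k = ln 2 / 3.40 = 0.2039 d⁻¹.
Set 10.44·exp(−k·t) = 5.5 → t = ln(10.44/5.5)/k = 271800 s = 75.49 h.
Distance = v·t = 0.11·271800 = 29890 m = 29.89 km.

29.9 km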